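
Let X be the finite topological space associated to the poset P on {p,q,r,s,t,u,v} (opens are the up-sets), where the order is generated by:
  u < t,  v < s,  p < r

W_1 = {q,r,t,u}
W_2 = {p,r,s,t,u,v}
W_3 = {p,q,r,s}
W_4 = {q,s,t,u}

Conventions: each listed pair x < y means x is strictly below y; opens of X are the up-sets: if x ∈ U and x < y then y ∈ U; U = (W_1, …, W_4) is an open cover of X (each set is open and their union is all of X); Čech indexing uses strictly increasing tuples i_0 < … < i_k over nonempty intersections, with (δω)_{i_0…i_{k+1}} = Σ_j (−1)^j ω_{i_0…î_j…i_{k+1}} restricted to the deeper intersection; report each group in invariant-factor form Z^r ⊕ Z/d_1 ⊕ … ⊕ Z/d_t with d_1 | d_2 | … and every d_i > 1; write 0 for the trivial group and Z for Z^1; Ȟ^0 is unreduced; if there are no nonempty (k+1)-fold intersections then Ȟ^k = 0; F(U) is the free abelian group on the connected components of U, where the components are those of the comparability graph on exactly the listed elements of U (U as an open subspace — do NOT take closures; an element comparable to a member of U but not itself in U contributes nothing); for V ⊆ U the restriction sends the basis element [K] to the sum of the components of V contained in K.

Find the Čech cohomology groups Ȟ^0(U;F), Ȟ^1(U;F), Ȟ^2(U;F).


Ȟ^0 = Z^4,  Ȟ^1 = 0,  Ȟ^2 = 0

cover nerve:
  W12={r,t,u} W13={q,r} W14={q,t,u} W23={p,r,s} W24={s,t,u} W34={q,s}
  W123={r} W124={t,u} W134={q} W234={s}
components per intersection:
  W1: {q} {r} {t,u}
  W2: {p,r} {s,v} {t,u}
  W3: {p,r} {q} {s}
  W4: {q} {s} {t,u}
  W12: {r} {t,u}
  W13: {q} {r}
  W14: {q} {t,u}
  W23: {p,r} {s}
  W24: {s} {t,u}
  W34: {q} {s}
  W123: {r}
  W124: {t,u}
  W134: {q}
  W234: {s}
C dims 12,12,4; δ0: rk 8, SNF 1^8; δ1: rk 4, SNF 1^4
Ȟ^0: (12−8)−0=4 ⇒ Z^4
Ȟ^1: (12−4)−8=0 ⇒ 0
Ȟ^2: (4−0)−4=0 ⇒ 0


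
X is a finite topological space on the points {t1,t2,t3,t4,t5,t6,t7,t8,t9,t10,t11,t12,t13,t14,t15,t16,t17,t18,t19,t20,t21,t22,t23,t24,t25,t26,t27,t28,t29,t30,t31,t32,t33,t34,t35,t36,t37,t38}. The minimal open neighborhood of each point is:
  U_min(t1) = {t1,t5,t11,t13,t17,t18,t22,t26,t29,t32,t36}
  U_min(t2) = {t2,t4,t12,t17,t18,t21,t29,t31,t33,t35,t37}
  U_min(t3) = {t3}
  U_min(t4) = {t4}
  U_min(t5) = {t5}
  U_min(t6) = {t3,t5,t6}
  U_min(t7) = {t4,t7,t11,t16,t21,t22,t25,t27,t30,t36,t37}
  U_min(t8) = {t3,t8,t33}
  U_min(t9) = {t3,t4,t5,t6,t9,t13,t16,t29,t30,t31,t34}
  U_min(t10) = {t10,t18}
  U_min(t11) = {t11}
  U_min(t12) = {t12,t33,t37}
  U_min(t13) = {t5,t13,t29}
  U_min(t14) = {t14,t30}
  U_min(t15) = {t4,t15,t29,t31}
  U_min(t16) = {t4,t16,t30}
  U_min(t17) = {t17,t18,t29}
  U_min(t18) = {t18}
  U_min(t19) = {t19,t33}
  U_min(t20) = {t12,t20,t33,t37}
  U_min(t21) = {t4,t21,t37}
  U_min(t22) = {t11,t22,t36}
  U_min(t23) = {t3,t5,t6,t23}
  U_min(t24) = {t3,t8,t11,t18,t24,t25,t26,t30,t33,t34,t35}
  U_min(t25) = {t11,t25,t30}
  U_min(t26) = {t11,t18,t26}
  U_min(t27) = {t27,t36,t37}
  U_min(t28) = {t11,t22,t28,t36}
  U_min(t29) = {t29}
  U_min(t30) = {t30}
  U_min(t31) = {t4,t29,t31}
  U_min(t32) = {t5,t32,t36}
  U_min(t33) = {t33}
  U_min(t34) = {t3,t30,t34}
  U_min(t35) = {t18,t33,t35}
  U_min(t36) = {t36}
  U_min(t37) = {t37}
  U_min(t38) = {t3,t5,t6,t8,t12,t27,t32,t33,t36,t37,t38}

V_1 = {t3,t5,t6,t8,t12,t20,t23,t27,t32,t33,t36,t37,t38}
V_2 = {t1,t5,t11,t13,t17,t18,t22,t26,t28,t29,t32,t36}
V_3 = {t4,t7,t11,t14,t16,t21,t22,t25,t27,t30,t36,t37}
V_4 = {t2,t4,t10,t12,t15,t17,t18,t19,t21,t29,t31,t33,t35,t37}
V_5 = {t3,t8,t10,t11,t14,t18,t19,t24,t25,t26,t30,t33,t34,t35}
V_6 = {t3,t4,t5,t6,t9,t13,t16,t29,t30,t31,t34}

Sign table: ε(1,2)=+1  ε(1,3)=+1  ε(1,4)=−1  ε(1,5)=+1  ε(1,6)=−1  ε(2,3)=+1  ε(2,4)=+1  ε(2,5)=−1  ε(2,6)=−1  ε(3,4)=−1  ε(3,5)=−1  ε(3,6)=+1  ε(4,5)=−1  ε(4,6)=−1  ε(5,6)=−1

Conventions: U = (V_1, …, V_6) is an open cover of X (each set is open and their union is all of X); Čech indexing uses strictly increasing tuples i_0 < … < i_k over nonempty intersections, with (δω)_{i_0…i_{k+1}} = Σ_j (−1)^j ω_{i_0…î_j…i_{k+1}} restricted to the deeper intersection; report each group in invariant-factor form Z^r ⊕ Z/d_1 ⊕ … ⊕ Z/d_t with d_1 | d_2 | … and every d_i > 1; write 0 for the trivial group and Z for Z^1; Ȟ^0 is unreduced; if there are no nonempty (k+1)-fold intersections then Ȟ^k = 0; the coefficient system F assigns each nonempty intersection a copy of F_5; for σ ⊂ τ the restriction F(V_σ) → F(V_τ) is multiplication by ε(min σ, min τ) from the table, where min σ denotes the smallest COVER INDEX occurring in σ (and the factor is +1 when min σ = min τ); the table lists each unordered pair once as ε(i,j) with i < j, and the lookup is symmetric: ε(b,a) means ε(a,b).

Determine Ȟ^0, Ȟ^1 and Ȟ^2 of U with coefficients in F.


Ȟ^0 ≅ 0, Ȟ^1 ≅ 0 and Ȟ^2 ≅ Z/5

nonempty overlaps:
  V12={t5,t32,t36} V13={t27,t36,t37} V14={t12,t33,t37} V15={t3,t8,t33} V16={t3,t5,t6} V23={t11,t22,t36} V24={t17,t18,t29} V25={t11,t18,t26} V26={t5,t13,t29} V34={t4,t21,t37} V35={t11,t14,t25,t30} V36={t4,t16,t30} V45={t10,t18,t19,t33,t35} V46={t4,t29,t31} V56={t3,t30,t34}
  V123={t36} V126={t5} V134={t37} V145={t33} V156={t3} V235={t11} V245={t18} V246={t29} V346={t4} V356={t30}
C dims 6,15,10; δ0: rk_F5 6; δ1: rk_F5 9
degree 0: 6−6−0 = 0 → Ȟ^0 ≅ 0
degree 1: 15−9−6 = 0 → Ȟ^1 ≅ 0
degree 2: 10−0−9 = 1 → Ȟ^2 ≅ Z/5


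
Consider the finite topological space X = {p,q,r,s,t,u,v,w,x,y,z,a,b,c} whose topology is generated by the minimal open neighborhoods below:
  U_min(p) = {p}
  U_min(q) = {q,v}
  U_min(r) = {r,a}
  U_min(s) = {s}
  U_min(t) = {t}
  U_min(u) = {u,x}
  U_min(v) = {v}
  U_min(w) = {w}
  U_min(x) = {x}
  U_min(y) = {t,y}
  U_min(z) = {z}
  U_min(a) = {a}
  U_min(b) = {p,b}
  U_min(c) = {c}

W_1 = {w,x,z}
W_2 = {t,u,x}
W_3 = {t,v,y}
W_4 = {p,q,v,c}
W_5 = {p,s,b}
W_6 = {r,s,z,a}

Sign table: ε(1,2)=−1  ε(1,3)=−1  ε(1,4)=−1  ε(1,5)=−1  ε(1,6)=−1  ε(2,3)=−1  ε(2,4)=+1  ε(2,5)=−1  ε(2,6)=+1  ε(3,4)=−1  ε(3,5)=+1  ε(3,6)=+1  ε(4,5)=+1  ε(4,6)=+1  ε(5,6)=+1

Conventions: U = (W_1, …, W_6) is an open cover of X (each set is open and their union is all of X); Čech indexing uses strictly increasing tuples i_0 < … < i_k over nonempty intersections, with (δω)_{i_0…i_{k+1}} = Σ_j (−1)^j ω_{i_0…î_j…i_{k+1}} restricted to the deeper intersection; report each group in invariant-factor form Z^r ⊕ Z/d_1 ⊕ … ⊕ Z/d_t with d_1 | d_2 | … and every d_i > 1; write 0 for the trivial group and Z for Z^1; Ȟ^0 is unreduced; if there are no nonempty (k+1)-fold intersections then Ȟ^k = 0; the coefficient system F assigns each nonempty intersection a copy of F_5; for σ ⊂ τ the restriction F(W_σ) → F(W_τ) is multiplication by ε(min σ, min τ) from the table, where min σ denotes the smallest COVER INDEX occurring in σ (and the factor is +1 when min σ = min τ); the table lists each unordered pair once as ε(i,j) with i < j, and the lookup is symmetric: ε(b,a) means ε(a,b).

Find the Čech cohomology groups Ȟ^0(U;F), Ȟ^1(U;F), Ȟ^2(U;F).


Ȟ^0(U;F) ≅ Z/5, Ȟ^1(U;F) ≅ Z/5, Ȟ^2(U;F) ≅ 0

nerve of the cover:
  W12={x} W16={z} W23={t} W34={v} W45={p} W56={s}
C dims 6,6; δ0: rk_F5 5
Ȟ^0 = (6 − 5) − 0 = 1, so Ȟ^0 ≅ Z/5
Ȟ^1 = (6 − 0) − 5 = 1, so Ȟ^1 ≅ Z/5
Ȟ^2 = (0 − 0) − 0 = 0, so Ȟ^2 ≅ 0


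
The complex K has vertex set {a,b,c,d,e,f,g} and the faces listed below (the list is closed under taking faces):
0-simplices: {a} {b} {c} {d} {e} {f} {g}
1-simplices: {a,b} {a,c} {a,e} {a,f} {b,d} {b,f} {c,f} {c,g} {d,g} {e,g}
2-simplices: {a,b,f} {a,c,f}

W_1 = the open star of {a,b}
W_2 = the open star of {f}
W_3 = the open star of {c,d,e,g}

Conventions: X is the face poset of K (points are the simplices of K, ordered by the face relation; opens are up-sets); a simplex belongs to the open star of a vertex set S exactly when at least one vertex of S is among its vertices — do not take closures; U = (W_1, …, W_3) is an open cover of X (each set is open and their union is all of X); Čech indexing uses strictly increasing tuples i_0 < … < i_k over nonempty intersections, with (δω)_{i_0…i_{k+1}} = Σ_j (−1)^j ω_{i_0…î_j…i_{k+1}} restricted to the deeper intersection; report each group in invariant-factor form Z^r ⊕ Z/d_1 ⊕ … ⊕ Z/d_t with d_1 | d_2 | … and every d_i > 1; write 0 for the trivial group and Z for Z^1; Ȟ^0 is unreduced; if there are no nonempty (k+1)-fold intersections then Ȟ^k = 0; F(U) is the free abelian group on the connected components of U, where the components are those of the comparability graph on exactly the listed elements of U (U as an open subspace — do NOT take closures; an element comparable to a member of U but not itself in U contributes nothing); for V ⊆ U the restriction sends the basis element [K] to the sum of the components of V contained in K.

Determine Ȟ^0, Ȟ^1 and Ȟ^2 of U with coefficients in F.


Ȟ^0 = Z, Ȟ^1 = Z^2, Ȟ^2 = 0

nonempty intersections:
  W1={{a},{b},{a,b},{a,c},{a,e},{a,f},{b,d},{b,f},{a,b,f},{a,c,f}} W2={{f},{a,f},{b,f},{c,f},{a,b,f},{a,c,f}} W3={{c},{d},{e},{g},{a,c},{a,e},{b,d},{c,f},{c,g},{d,g},{e,g},{a,c,f}}
  W12={{a,f},{b,f},{a,b,f},{a,c,f}} W13={{a,c},{a,e},{b,d},{a,c,f}} W23={{c,f},{a,c,f}}
  W123={{a,c,f}}
components per intersection:
  W1: {{a},{b},{a,b},{a,c},{a,e},{a,f},{b,d},{b,f},{a,b,f},{a,c,f}}
  W2: {{f},{a,f},{b,f},{c,f},{a,b,f},{a,c,f}}
  W3: {{c},{d},{e},{g},{a,c},{a,e},{b,d},{c,f},{c,g},{d,g},{e,g},{a,c,f}}
  W12: {{a,f},{b,f},{a,b,f},{a,c,f}}
  W13: {{a,c},{a,c,f}} {{a,e}} {{b,d}}
  W23: {{c,f},{a,c,f}}
  W123: {{a,c,f}}
C dims 3,5,1; δ0: rk 2, SNF 1^2; δ1: rk 1, SNF 1^1
Ȟ^0: (3−2)−0=1 ⇒ Z
Ȟ^1: (5−1)−2=2 ⇒ Z^2
Ȟ^2: (1−0)−1=0 ⇒ 0


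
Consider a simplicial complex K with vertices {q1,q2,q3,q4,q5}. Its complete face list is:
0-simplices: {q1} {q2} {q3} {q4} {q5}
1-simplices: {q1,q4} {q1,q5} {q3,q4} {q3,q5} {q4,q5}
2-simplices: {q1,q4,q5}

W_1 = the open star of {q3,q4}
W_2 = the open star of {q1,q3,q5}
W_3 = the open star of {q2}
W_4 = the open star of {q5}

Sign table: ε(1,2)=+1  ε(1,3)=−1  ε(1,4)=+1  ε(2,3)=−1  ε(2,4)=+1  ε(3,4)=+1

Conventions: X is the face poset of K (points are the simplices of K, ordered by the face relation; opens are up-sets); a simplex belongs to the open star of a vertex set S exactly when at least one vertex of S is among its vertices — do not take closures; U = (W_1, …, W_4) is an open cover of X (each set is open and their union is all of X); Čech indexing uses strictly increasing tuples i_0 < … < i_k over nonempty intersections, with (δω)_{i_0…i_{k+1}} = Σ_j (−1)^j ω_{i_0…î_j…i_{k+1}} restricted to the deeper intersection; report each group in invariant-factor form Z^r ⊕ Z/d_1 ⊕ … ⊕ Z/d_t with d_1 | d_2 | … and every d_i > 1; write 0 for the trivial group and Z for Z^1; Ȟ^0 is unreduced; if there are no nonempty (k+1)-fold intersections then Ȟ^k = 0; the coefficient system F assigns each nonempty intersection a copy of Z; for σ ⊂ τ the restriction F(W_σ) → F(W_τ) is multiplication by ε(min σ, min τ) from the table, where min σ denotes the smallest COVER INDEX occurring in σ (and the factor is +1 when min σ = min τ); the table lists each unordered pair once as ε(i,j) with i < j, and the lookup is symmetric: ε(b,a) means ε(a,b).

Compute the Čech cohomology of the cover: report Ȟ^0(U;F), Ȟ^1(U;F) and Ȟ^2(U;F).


Ȟ^0(U;F) ≅ Z^2,  Ȟ^1(U;F) ≅ 0,  Ȟ^2(U;F) ≅ 0

nerve of the cover:
  W1={{q3},{q4},{q1,q4},{q3,q4},{q3,q5},{q4,q5},{q1,q4,q5}} W2={{q1},{q3},{q5},{q1,q4},{q1,q5},{q3,q4},{q3,q5},{q4,q5},{q1,q4,q5}} W3={{q2}} W4={{q5},{q1,q5},{q3,q5},{q4,q5},{q1,q4,q5}}
  W12={{q3},{q1,q4},{q3,q4},{q3,q5},{q4,q5},{q1,q4,q5}} W14={{q3,q5},{q4,q5},{q1,q4,q5}} W24={{q5},{q1,q5},{q3,q5},{q4,q5},{q1,q4,q5}}
  W124={{q3,q5},{q4,q5},{q1,q4,q5}}
C dims 4,3,1; δ0: rk 2, SNF 1^2; δ1: rk 1, SNF 1^1
Ȟ^0 = (4 − 2) − 0 = 2, so Ȟ^0 ≅ Z^2
Ȟ^1 = (3 − 1) − 2 = 0, so Ȟ^1 ≅ 0
Ȟ^2 = (1 − 0) − 1 = 0, so Ȟ^2 ≅ 0


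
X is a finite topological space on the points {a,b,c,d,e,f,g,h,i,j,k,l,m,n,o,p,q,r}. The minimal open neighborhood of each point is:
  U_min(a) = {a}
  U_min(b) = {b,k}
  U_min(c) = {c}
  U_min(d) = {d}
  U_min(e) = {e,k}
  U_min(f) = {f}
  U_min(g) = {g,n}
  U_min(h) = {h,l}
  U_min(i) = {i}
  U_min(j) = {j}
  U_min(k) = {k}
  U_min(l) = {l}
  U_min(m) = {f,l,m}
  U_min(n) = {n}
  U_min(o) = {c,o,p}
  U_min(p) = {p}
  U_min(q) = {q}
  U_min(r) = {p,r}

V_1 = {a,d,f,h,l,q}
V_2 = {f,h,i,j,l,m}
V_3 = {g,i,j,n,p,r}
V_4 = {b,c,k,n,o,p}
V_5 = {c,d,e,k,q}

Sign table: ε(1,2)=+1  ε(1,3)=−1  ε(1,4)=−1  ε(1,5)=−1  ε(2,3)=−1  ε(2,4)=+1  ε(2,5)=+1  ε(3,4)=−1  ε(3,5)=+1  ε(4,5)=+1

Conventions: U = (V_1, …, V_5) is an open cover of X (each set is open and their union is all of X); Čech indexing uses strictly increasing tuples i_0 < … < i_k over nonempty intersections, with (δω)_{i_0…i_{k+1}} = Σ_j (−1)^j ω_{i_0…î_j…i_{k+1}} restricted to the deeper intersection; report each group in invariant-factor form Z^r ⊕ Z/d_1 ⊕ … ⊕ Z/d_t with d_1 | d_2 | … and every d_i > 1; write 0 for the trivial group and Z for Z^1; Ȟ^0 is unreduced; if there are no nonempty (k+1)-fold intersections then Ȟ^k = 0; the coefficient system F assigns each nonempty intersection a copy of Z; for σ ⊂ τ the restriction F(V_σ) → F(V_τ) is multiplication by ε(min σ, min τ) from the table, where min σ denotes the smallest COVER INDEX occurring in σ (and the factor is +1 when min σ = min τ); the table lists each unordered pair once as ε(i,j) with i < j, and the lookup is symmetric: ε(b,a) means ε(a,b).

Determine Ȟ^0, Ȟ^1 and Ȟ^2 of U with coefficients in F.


Ȟ^0 = 0,  Ȟ^1 = Z/2,  Ȟ^2 = 0

nerve simplices:
  V12={f,h,l} V15={d,q} V23={i,j} V34={n,p} V45={c,k}
C dims 5,5; δ0: rk 5, SNF 1^4·2
degree 0: 5−5−0 = 0 → Ȟ^0 ≅ 0
degree 1: 5−0−5 = 0 plus torsion [2] → Ȟ^1 ≅ Z/2
degree 2: 0−0−0 = 0 → Ȟ^2 ≅ 0


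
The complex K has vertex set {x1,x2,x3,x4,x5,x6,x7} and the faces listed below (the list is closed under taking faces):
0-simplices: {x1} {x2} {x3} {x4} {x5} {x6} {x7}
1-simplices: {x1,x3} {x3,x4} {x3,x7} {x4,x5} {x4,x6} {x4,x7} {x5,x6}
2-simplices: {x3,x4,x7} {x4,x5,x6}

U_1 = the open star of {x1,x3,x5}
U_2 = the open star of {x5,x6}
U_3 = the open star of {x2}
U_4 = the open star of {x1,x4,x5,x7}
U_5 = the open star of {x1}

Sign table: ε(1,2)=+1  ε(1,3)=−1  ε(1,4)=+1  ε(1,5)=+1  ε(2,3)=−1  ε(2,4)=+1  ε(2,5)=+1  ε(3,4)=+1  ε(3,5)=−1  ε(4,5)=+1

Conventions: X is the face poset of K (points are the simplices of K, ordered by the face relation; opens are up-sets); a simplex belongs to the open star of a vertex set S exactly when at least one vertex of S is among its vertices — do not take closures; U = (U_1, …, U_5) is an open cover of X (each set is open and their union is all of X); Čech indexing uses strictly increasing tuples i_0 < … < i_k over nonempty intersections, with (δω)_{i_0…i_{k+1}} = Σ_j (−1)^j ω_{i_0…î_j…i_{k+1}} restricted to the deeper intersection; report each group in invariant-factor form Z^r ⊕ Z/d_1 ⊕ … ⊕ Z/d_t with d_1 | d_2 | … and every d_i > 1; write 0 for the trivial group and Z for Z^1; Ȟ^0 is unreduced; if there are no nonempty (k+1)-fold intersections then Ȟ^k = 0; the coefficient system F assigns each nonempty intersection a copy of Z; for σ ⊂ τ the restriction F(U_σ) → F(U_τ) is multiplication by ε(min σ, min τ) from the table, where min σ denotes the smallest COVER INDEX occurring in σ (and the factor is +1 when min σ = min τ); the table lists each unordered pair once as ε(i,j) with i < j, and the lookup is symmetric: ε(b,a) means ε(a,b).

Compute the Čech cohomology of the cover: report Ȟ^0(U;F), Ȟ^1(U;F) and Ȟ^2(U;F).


Ȟ^0 ≅ Z^2, Ȟ^1 ≅ 0, Ȟ^2 ≅ 0

nonempty intersections:
  U1={{x1},{x3},{x5},{x1,x3},{x3,x4},{x3,x7},{x4,x5},{x5,x6},{x3,x4,x7},{x4,x5,x6}} U2={{x5},{x6},{x4,x5},{x4,x6},{x5,x6},{x4,x5,x6}} U3={{x2}} U4={{x1},{x4},{x5},{x7},{x1,x3},{x3,x4},{x3,x7},{x4,x5},{x4,x6},{x4,x7},{x5,x6},{x3,x4,x7},{x4,x5,x6}} U5={{x1},{x1,x3}}
  U12={{x5},{x4,x5},{x5,x6},{x4,x5,x6}} U14={{x1},{x5},{x1,x3},{x3,x4},{x3,x7},{x4,x5},{x5,x6},{x3,x4,x7},{x4,x5,x6}} U15={{x1},{x1,x3}} U24={{x5},{x4,x5},{x4,x6},{x5,x6},{x4,x5,x6}} U45={{x1},{x1,x3}}
  U124={{x5},{x4,x5},{x5,x6},{x4,x5,x6}} U145={{x1},{x1,x3}}
C dims 5,5,2; δ0: rk 3, SNF 1^3; δ1: rk 2, SNF 1^2
Ȟ^0: (5−3)−0=2 ⇒ Z^2
Ȟ^1: (5−2)−3=0 ⇒ 0
Ȟ^2: (2−0)−2=0 ⇒ 0


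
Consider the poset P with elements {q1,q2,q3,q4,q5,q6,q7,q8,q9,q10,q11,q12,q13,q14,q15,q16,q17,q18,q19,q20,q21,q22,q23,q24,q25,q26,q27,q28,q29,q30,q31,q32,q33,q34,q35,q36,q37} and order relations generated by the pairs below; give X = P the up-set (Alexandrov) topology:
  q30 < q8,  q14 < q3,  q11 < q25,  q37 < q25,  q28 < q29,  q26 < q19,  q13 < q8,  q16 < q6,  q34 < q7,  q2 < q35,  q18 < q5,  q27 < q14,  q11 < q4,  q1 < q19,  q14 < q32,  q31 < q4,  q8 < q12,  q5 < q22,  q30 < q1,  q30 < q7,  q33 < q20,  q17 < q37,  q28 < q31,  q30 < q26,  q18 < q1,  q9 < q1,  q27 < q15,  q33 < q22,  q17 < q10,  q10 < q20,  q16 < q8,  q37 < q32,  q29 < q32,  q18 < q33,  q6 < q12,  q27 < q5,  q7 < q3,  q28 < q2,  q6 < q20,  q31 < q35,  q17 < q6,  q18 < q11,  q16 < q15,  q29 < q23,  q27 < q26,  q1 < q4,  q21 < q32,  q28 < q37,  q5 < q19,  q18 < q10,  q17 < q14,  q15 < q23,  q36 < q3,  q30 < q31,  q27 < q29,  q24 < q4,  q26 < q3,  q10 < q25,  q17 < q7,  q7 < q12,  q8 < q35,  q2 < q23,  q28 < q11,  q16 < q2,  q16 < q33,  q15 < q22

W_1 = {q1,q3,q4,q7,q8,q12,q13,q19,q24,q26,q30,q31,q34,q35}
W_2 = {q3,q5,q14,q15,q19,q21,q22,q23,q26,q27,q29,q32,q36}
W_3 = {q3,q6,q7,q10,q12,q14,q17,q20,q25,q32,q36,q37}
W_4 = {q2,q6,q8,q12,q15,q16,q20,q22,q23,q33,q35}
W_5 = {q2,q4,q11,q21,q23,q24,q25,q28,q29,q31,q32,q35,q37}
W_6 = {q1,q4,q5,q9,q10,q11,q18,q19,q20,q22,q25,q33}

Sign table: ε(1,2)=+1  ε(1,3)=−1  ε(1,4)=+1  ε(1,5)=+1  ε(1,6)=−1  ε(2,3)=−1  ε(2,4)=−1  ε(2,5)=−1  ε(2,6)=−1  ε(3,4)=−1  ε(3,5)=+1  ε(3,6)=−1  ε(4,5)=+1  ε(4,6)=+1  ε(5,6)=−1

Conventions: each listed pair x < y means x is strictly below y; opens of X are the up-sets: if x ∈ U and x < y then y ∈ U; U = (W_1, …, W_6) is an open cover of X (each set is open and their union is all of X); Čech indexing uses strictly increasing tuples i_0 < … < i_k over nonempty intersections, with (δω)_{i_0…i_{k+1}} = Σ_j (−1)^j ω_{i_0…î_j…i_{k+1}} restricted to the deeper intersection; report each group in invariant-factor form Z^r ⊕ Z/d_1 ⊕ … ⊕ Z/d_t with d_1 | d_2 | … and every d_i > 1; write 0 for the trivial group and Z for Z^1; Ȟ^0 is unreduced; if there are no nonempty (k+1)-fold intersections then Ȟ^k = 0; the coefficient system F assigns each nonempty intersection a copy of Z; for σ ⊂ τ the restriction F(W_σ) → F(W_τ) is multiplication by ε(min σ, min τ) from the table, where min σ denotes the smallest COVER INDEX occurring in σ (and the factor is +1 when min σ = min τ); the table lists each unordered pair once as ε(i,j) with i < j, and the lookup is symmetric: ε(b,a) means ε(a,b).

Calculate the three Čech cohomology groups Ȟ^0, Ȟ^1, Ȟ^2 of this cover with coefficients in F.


Ȟ^0 ≅ 0, Ȟ^1 ≅ Z/2 and Ȟ^2 ≅ Z

intersection data:
  W12={q3,q19,q26} W13={q3,q7,q12} W14={q8,q12,q35} W15={q4,q24,q31,q35} W16={q1,q4,q19} W23={q3,q14,q32,q36} W24={q15,q22,q23} W25={q21,q23,q29,q32} W26={q5,q19,q22} W34={q6,q12,q20} W35={q25,q32,q37} W36={q10,q20,q25} W45={q2,q23,q35} W46={q20,q22,q33} W56={q4,q11,q25}
  W123={q3} W126={q19} W134={q12} W145={q35} W156={q4} W235={q32} W245={q23} W246={q22} W346={q20} W356={q25}
C dims 6,15,10; δ0: rk 6, SNF 1^5·2; δ1: rk 9, SNF 1^9
Ȟ^0 = (6 − 6) − 0 = 0, so Ȟ^0 ≅ 0
Ȟ^1 = (15 − 9) − 6 = 0 plus torsion [2], so Ȟ^1 ≅ Z/2
Ȟ^2 = (10 − 0) − 9 = 1, so Ȟ^2 ≅ Z


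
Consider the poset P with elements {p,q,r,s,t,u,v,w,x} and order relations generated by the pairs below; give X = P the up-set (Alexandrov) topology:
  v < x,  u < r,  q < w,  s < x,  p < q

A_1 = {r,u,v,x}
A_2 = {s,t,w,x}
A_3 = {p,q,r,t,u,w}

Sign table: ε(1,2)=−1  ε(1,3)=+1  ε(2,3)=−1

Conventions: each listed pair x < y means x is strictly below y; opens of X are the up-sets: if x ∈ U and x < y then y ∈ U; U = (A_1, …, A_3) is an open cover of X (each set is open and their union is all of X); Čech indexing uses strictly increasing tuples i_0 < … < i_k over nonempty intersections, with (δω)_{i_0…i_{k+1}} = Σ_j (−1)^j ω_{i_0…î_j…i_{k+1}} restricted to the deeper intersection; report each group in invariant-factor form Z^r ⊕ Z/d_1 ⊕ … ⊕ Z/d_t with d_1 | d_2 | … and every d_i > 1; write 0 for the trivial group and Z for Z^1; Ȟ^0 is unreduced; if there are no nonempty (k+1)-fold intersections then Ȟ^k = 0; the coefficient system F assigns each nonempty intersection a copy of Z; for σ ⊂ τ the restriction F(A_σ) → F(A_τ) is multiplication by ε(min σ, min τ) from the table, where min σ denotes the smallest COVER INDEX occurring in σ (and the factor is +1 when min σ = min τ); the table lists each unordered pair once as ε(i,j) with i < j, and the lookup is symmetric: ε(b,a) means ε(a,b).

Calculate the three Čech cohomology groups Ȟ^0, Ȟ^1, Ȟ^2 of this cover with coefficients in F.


Ȟ^0 ≅ Z; Ȟ^1 ≅ Z; Ȟ^2 ≅ 0

nonempty overlaps:
  A12={x} A13={r,u} A23={t,w}
C dims 3,3; δ0: rk 2, SNF 1^2
degree 0: 3−2−0 = 1 → Ȟ^0 ≅ Z
degree 1: 3−0−2 = 1 → Ȟ^1 ≅ Z
degree 2: 0−0−0 = 0 → Ȟ^2 ≅ 0


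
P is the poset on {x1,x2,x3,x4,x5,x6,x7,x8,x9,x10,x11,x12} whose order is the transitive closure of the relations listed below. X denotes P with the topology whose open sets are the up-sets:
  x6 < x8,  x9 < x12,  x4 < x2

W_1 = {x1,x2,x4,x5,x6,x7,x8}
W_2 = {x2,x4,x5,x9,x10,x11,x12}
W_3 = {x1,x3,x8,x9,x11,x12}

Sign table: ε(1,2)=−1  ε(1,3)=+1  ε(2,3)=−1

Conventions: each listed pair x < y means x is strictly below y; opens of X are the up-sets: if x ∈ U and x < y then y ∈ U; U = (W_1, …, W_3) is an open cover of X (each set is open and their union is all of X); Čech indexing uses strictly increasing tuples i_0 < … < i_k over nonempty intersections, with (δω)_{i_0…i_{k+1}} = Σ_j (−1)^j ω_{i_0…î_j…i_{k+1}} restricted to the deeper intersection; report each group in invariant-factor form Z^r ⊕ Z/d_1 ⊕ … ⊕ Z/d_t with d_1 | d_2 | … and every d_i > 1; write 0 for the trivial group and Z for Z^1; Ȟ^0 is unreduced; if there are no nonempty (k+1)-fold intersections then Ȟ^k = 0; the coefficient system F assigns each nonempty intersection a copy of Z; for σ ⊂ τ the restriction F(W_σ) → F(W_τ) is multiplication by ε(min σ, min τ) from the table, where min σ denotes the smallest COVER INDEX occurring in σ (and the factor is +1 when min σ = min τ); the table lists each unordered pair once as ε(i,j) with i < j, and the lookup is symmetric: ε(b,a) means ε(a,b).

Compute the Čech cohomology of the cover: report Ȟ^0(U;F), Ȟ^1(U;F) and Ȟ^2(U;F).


Ȟ^0(U;F) ≅ Z, Ȟ^1(U;F) ≅ Z and Ȟ^2(U;F) ≅ 0

nerve simplices:
  W12={x2,x4,x5} W13={x1,x8} W23={x9,x11,x12}
C dims 3,3; δ0: rk 2, SNF 1^2
degree 0: 3−2−0 = 1 → Ȟ^0 ≅ Z
degree 1: 3−0−2 = 1 → Ȟ^1 ≅ Z
degree 2: 0−0−0 = 0 → Ȟ^2 ≅ 0


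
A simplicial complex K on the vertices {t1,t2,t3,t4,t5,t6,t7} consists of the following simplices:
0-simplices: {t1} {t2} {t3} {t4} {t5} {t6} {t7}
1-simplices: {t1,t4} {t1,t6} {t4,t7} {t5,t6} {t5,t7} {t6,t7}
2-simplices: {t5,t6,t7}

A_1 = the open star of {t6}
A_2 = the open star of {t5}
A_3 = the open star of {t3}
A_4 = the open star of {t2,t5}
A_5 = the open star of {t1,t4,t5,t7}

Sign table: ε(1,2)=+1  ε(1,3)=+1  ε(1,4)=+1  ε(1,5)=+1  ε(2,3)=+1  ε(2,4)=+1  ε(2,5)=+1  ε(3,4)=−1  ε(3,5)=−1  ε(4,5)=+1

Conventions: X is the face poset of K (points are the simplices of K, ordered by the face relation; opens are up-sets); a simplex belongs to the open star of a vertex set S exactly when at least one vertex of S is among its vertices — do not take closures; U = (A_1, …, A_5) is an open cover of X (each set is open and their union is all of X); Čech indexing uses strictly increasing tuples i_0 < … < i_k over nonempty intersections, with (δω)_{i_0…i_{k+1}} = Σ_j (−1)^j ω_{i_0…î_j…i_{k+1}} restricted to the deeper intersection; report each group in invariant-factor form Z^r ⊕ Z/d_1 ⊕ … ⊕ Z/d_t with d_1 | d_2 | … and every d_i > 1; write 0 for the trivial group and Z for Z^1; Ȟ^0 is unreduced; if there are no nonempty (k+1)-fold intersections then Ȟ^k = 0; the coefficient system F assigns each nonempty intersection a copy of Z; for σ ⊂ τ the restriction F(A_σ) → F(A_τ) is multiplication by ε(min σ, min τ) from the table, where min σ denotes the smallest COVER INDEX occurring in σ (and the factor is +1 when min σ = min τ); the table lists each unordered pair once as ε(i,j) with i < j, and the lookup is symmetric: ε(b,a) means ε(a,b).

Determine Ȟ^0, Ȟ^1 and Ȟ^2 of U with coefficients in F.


Ȟ^0(U;F) ≅ Z^2; Ȟ^1(U;F) ≅ 0; Ȟ^2(U;F) ≅ 0

intersection data:
  A1={{t6},{t1,t6},{t5,t6},{t6,t7},{t5,t6,t7}} A2={{t5},{t5,t6},{t5,t7},{t5,t6,t7}} A3={{t3}} A4={{t2},{t5},{t5,t6},{t5,t7},{t5,t6,t7}} A5={{t1},{t4},{t5},{t7},{t1,t4},{t1,t6},{t4,t7},{t5,t6},{t5,t7},{t6,t7},{t5,t6,t7}}
  A12={{t5,t6},{t5,t6,t7}} A14={{t5,t6},{t5,t6,t7}} A15={{t1,t6},{t5,t6},{t6,t7},{t5,t6,t7}} A24={{t5},{t5,t6},{t5,t7},{t5,t6,t7}} A25={{t5},{t5,t6},{t5,t7},{t5,t6,t7}} A45={{t5},{t5,t6},{t5,t7},{t5,t6,t7}}
  A124={{t5,t6},{t5,t6,t7}} A125={{t5,t6},{t5,t6,t7}} A145={{t5,t6},{t5,t6,t7}} A245={{t5},{t5,t6},{t5,t7},{t5,t6,t7}}
  A1245={{t5,t6},{t5,t6,t7}}
C dims 5,6,4,1; δ0: rk 3, SNF 1^3; δ1: rk 3, SNF 1^3; δ2: rk 1, SNF 1^1
Ȟ^0 = (5 − 3) − 0 = 2, so Ȟ^0 ≅ Z^2
Ȟ^1 = (6 − 3) − 3 = 0, so Ȟ^1 ≅ 0
Ȟ^2 = (4 − 1) − 3 = 0, so Ȟ^2 ≅ 0


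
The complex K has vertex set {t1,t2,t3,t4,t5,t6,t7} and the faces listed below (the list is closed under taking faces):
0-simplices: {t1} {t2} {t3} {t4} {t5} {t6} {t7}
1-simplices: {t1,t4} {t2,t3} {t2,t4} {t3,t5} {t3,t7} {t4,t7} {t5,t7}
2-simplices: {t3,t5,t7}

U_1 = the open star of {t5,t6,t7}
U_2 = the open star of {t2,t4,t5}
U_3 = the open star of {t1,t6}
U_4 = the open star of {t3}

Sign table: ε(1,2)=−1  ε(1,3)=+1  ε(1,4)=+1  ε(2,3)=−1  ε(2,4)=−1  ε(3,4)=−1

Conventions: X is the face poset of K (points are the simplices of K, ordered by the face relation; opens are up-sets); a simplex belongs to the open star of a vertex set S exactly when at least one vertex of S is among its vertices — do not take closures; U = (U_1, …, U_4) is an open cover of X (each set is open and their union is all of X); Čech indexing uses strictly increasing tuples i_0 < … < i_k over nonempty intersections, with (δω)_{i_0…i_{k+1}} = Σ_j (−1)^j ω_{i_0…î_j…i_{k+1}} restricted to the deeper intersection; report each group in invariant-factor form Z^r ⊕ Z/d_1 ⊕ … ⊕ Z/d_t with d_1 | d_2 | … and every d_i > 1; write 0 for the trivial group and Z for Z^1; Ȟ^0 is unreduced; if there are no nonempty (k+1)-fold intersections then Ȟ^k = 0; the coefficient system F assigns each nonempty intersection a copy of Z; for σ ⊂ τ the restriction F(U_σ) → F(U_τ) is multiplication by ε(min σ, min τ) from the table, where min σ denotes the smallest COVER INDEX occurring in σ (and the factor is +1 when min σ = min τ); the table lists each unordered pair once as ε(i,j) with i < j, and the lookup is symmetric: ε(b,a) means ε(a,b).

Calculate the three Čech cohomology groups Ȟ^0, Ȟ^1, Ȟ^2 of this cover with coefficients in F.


Ȟ^0(U;F) ≅ Z; Ȟ^1(U;F) ≅ Z; Ȟ^2(U;F) ≅ 0

nonempty overlaps:
  U1={{t5},{t6},{t7},{t3,t5},{t3,t7},{t4,t7},{t5,t7},{t3,t5,t7}} U2={{t2},{t4},{t5},{t1,t4},{t2,t3},{t2,t4},{t3,t5},{t4,t7},{t5,t7},{t3,t5,t7}} U3={{t1},{t6},{t1,t4}} U4={{t3},{t2,t3},{t3,t5},{t3,t7},{t3,t5,t7}}
  U12={{t5},{t3,t5},{t4,t7},{t5,t7},{t3,t5,t7}} U13={{t6}} U14={{t3,t5},{t3,t7},{t3,t5,t7}} U23={{t1,t4}} U24={{t2,t3},{t3,t5},{t3,t5,t7}}
  U124={{t3,t5},{t3,t5,t7}}
C dims 4,5,1; δ0: rk 3, SNF 1^3; δ1: rk 1, SNF 1^1
degree 0: 4−3−0 = 1 → Ȟ^0 ≅ Z
degree 1: 5−1−3 = 1 → Ȟ^1 ≅ Z
degree 2: 1−0−1 = 0 → Ȟ^2 ≅ 0


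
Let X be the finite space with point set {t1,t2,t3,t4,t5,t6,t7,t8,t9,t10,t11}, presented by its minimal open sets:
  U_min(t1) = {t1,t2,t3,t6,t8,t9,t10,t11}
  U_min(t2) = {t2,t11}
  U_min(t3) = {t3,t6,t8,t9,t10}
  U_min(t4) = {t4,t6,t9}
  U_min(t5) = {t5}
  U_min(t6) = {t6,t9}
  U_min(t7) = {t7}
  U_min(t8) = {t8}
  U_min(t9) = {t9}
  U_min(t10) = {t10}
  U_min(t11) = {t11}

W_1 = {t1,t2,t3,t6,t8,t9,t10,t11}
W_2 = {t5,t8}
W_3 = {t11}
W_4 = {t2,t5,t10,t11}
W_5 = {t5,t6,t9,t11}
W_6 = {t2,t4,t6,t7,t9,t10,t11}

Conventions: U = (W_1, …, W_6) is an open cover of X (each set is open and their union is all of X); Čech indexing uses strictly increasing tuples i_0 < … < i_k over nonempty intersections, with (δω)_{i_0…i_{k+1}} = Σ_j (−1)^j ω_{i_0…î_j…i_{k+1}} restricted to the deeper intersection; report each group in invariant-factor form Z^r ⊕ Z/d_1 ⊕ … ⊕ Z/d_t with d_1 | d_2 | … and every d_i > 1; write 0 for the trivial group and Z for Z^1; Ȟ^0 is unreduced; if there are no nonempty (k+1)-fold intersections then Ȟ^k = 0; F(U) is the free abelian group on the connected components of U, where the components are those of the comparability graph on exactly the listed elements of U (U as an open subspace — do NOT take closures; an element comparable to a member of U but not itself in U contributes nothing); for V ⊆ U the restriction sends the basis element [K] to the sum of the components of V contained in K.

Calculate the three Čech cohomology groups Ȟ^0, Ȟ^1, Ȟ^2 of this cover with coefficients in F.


nerve simplices:
  W12={t8} W13={t11} W14={t2,t10,t11} W15={t6,t9,t11} W16={t2,t6,t9,t10,t11} W24={t5} W25={t5} W34={t11} W35={t11} W36={t11} W45={t5,t11} W46={t2,t10,t11} W56={t6,t9,t11}
  W134={t11} W135={t11} W136={t11} W145={t11} W146={t2,t10,t11} W156={t6,t9,t11} W245={t5} W345={t11} W346={t11} W356={t11} W456={t11}
  W1345={t11} W1346={t11} W1356={t11} W1456={t11} W3456={t11}
  W13456={t11}
components per intersection:
  W1: {t1,t2,t3,t6,t8,t9,t10,t11}
  W2: {t5} {t8}
  W3: {t11}
  W4: {t2,t11} {t5} {t10}
  W5: {t5} {t6,t9} {t11}
  W6: {t2,t11} {t4,t6,t9} {t7} {t10}
  W12: {t8}
  W13: {t11}
  W14: {t2,t11} {t10}
  W15: {t6,t9} {t11}
  W16: {t2,t11} {t6,t9} {t10}
  W24: {t5}
  W25: {t5}
  W34: {t11}
  W35: {t11}
  W36: {t11}
  W45: {t5} {t11}
  W46: {t2,t11} {t10}
  W56: {t6,t9} {t11}
  W134: {t11}
  W135: {t11}
  W136: {t11}
  W145: {t11}
  W146: {t2,t11} {t10}
  W156: {t6,t9} {t11}
  W245: {t5}
  W345: {t11}
  W346: {t11}
  W356: {t11}
  W456: {t11}
  W1345: {t11}
  W1346: {t11}
  W1356: {t11}
  W1456: {t11}
  W3456: {t11}
  W13456: {t11}
C dims 14,20,13,5; δ0: rk 11, SNF 1^11; δ1: rk 9, SNF 1^9; δ2: rk 4, SNF 1^4
degree 0: 14−11−0 = 3 → Ȟ^0 ≅ Z^3
degree 1: 20−9−11 = 0 → Ȟ^1 ≅ 0
degree 2: 13−4−9 = 0 → Ȟ^2 ≅ 0

Ȟ^0 = Z^3, Ȟ^1 = 0, Ȟ^2 = 0


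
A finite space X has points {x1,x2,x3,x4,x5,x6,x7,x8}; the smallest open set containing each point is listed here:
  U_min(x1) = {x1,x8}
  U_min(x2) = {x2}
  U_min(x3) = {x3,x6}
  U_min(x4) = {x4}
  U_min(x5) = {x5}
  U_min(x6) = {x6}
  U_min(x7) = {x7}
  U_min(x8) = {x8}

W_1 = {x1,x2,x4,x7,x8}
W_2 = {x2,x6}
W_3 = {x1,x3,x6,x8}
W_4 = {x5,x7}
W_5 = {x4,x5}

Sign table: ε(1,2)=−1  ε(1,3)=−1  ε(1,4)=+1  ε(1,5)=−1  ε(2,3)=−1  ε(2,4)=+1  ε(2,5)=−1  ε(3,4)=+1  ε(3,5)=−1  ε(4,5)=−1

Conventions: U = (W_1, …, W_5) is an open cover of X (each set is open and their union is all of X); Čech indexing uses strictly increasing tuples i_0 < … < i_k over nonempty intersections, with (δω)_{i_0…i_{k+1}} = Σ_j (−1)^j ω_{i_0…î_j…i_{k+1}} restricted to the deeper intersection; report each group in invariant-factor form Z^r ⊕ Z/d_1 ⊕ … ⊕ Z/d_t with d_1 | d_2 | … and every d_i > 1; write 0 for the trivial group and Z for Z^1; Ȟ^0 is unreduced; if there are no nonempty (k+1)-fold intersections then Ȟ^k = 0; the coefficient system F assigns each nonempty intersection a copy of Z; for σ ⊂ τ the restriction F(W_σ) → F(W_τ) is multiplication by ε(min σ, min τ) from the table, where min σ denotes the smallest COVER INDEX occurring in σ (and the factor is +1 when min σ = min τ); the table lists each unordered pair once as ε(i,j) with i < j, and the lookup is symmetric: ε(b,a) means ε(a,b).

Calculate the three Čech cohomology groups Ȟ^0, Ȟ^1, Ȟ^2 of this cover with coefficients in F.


nerve simplices:
  W12={x2} W13={x1,x8} W14={x7} W15={x4} W23={x6} W45={x5}
C dims 5,6; δ0: rk 5, SNF 1^4·2
degree 0: 5−5−0 = 0 → Ȟ^0 ≅ 0
degree 1: 6−0−5 = 1 plus torsion [2] → Ȟ^1 ≅ Z ⊕ Z/2
degree 2: 0−0−0 = 0 → Ȟ^2 ≅ 0

Ȟ^0 ≅ 0, Ȟ^1 ≅ Z ⊕ Z/2, Ȟ^2 ≅ 0


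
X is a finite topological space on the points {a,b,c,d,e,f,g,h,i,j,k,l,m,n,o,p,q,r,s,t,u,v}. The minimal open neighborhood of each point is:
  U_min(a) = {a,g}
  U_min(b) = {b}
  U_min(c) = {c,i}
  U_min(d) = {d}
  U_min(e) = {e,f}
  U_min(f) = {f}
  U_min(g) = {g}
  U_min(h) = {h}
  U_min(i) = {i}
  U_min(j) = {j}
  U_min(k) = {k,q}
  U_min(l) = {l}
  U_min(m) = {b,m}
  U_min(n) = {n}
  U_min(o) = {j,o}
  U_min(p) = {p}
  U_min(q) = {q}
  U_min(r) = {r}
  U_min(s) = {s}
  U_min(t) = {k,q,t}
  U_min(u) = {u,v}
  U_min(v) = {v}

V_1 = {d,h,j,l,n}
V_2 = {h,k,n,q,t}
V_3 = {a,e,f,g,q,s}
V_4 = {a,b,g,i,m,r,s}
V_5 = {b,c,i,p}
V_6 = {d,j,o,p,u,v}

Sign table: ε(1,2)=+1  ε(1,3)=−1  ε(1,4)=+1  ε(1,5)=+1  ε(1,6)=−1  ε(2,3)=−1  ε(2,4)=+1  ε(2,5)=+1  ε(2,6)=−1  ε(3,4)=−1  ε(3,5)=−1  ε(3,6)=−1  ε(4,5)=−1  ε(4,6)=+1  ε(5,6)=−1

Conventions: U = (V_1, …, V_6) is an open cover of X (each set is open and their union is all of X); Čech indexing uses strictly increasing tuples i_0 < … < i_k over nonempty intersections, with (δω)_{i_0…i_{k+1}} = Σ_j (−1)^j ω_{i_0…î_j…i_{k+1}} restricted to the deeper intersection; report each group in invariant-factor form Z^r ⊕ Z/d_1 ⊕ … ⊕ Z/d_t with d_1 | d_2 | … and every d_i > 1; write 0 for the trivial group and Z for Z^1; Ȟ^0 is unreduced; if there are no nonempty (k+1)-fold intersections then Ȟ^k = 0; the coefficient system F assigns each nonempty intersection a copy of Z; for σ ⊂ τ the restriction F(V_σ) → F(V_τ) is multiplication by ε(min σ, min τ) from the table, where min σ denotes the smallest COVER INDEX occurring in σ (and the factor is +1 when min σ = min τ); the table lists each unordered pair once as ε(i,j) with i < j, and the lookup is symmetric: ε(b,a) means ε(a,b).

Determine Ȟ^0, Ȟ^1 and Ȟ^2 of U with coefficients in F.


cover nerve:
  V12={h,n} V16={d,j} V23={q} V34={a,g,s} V45={b,i} V56={p}
C dims 6,6; δ0: rk 6, SNF 1^5·2
Ȟ^0: (6−6)−0=0 ⇒ 0
Ȟ^1: (6−0)−6=0 plus torsion [2] ⇒ Z/2
Ȟ^2: (0−0)−0=0 ⇒ 0

Ȟ^0 = 0,  Ȟ^1 = Z/2,  Ȟ^2 = 0


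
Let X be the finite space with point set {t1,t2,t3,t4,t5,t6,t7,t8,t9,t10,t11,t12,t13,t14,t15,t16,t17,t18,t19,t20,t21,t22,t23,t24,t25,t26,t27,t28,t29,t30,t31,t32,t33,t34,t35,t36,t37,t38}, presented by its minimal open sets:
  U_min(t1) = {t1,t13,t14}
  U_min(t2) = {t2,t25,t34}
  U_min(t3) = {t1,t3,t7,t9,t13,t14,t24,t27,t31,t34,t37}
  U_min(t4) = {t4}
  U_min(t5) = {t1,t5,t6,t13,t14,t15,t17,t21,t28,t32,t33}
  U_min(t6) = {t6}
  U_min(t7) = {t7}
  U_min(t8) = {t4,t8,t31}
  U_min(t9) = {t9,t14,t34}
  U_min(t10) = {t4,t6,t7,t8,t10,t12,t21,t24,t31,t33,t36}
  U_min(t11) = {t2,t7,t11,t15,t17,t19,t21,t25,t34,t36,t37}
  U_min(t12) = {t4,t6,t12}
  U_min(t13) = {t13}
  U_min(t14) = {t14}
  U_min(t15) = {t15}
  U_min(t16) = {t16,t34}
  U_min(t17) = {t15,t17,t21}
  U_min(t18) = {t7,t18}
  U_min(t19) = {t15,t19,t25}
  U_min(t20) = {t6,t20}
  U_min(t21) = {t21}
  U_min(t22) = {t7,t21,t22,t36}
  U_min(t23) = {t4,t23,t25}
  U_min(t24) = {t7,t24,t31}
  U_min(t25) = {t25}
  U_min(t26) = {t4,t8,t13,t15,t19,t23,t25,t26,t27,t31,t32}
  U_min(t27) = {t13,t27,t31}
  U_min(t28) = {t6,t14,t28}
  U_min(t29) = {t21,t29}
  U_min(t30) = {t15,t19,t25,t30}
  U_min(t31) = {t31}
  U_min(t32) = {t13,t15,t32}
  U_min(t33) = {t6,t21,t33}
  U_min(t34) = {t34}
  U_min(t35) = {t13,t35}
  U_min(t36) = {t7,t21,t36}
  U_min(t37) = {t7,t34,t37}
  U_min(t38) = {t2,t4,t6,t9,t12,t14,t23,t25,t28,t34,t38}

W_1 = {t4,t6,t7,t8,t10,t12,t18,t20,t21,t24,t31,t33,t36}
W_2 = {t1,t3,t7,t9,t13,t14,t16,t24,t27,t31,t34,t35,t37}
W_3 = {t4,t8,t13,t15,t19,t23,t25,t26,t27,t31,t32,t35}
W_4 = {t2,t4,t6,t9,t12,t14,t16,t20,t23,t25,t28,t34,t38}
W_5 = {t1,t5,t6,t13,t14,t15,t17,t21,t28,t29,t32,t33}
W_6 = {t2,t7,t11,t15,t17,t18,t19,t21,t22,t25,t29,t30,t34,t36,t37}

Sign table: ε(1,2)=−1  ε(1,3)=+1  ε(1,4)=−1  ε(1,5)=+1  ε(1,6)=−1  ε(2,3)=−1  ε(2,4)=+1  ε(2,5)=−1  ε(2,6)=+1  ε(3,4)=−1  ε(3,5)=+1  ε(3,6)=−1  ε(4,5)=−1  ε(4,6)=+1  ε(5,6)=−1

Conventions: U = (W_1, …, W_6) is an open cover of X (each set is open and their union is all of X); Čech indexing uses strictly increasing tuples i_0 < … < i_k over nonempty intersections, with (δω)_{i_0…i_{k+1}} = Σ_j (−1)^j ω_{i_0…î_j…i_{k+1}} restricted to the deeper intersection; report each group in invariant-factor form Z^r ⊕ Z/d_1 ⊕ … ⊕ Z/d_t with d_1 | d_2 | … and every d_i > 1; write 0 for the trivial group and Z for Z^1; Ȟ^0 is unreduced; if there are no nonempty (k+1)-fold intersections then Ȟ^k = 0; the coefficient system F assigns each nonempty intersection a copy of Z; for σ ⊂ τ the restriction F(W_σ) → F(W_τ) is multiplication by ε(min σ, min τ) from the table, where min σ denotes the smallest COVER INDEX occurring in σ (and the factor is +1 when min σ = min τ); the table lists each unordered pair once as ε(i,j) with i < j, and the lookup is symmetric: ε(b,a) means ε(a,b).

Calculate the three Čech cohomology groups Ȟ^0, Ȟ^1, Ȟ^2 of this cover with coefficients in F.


Ȟ^0 = Z, Ȟ^1 = 0, Ȟ^2 = Z/2

nonempty intersections:
  W12={t7,t24,t31} W13={t4,t8,t31} W14={t4,t6,t12,t20} W15={t6,t21,t33} W16={t7,t18,t21,t36} W23={t13,t27,t31,t35} W24={t9,t14,t16,t34} W25={t1,t13,t14} W26={t7,t34,t37} W34={t4,t23,t25} W35={t13,t15,t32} W36={t15,t19,t25} W45={t6,t14,t28} W46={t2,t25,t34} W56={t15,t17,t21,t29}
  W123={t31} W126={t7} W134={t4} W145={t6} W156={t21} W235={t13} W245={t14} W246={t34} W346={t25} W356={t15}
C dims 6,15,10; δ0: rk 5, SNF 1^5; δ1: rk 10, SNF 1^9·2
Ȟ^0: (6−5)−0=1 ⇒ Z
Ȟ^1: (15−10)−5=0 ⇒ 0
Ȟ^2: (10−0)−10=0 plus torsion [2] ⇒ Z/2


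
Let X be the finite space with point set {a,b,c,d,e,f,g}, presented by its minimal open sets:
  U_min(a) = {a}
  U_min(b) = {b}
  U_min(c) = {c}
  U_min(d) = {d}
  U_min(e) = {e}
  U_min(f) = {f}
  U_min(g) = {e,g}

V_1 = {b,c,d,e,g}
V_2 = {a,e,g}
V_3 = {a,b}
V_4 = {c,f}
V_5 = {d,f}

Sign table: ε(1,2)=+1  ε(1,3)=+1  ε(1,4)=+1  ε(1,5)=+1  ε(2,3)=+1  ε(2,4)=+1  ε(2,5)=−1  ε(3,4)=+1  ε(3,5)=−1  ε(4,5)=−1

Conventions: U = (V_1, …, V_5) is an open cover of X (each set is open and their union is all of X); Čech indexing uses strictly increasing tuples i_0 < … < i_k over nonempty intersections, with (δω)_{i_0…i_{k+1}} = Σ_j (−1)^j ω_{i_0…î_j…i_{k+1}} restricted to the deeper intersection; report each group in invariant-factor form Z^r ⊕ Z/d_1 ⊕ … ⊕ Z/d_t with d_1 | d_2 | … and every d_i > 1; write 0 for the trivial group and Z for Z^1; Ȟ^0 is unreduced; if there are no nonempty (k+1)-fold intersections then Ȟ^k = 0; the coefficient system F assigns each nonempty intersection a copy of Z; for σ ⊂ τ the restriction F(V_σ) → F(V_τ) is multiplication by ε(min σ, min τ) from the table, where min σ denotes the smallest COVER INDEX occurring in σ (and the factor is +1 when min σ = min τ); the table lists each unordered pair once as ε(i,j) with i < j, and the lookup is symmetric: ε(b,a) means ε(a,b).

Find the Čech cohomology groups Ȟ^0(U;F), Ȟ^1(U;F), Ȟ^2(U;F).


cover nerve:
  V12={e,g} V13={b} V14={c} V15={d} V23={a} V45={f}
C dims 5,6; δ0: rk 5, SNF 1^4·2
Ȟ^0: (5−5)−0=0 ⇒ 0
Ȟ^1: (6−0)−5=1 plus torsion [2] ⇒ Z ⊕ Z/2
Ȟ^2: (0−0)−0=0 ⇒ 0

Ȟ^0 = 0, Ȟ^1 = Z ⊕ Z/2 and Ȟ^2 = 0
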